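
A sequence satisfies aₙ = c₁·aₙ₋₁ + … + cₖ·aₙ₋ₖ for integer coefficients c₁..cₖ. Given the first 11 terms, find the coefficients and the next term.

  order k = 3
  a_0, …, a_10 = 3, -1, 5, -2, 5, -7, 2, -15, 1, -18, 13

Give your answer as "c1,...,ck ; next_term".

  a_3 = 1·5 + 1·-1 + -2·3 = -2
  a_4 = 1·-2 + 1·5 + -2·-1 = 5
  a_5 = 1·5 + 1·-2 + -2·5 = -7
  a_6 = 1·-7 + 1·5 + -2·-2 = 2
  a_7 = 1·2 + 1·-7 + -2·5 = -15
  a_8 = 1·-15 + 1·2 + -2·-7 = 1
  a_9 = 1·1 + 1·-15 + -2·2 = -18
  a_10 = 1·-18 + 1·1 + -2·-15 = 13
  a_11 = 1·13 + 1·-18 + -2·1 = -7

1,1,-2 ; -7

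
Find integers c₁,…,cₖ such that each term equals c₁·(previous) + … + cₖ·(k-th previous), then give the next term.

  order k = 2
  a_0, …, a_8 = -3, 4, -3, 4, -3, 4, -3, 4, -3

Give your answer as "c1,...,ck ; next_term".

0,1 ; 4

  a_2 = 0·4 + 1·-3 = -3
  a_3 = 0·-3 + 1·4 = 4
  a_4 = 0·4 + 1·-3 = -3
  a_5 = 0·-3 + 1·4 = 4
  a_6 = 0·4 + 1·-3 = -3
  a_7 = 0·-3 + 1·4 = 4
  a_8 = 0·4 + 1·-3 = -3
  a_9 = 0·-3 + 1·4 = 4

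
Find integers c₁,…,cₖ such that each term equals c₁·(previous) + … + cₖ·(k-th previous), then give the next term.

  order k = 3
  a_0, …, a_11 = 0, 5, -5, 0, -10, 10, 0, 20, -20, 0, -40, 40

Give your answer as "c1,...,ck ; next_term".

  a_3 = 0·-5 + 0·5 + -2·0 = 0
  a_4 = 0·0 + 0·-5 + -2·5 = -10
  a_5 = 0·-10 + 0·0 + -2·-5 = 10
  a_6 = 0·10 + 0·-10 + -2·0 = 0
  a_7 = 0·0 + 0·10 + -2·-10 = 20
  a_8 = 0·20 + 0·0 + -2·10 = -20
  a_9 = 0·-20 + 0·20 + -2·0 = 0
  a_10 = 0·0 + 0·-20 + -2·20 = -40
  a_11 = 0·-40 + 0·0 + -2·-20 = 40
  a_12 = 0·40 + 0·-40 + -2·0 = 0

0,0,-2 ; 0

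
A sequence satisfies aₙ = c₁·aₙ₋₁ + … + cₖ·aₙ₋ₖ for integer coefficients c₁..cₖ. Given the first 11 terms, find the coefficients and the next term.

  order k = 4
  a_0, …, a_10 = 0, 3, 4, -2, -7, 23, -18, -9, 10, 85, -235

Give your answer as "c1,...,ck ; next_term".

  a_4 = -2·-2 + -2·4 + -1·3 + 3·0 = -7
  a_5 = -2·-7 + -2·-2 + -1·4 + 3·3 = 23
  a_6 = -2·23 + -2·-7 + -1·-2 + 3·4 = -18
  a_7 = -2·-18 + -2·23 + -1·-7 + 3·-2 = -9
  a_8 = -2·-9 + -2·-18 + -1·23 + 3·-7 = 10
  a_9 = -2·10 + -2·-9 + -1·-18 + 3·23 = 85
  a_10 = -2·85 + -2·10 + -1·-9 + 3·-18 = -235
  a_11 = -2·-235 + -2·85 + -1·10 + 3·-9 = 263

-2,-2,-1,3 ; 263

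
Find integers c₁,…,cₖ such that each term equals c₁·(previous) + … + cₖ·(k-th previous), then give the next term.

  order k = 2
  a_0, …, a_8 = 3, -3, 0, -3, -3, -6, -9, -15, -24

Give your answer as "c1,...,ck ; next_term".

1,1 ; -39

  a_2 = 1·-3 + 1·3 = 0
  a_3 = 1·0 + 1·-3 = -3
  a_4 = 1·-3 + 1·0 = -3
  a_5 = 1·-3 + 1·-3 = -6
  a_6 = 1·-6 + 1·-3 = -9
  a_7 = 1·-9 + 1·-6 = -15
  a_8 = 1·-15 + 1·-9 = -24
  a_9 = 1·-24 + 1·-15 = -39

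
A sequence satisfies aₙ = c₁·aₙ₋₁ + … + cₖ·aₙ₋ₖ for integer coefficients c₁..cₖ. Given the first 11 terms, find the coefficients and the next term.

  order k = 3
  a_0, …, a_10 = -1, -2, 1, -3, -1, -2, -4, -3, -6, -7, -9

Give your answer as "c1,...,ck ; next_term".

  a_3 = 0·1 + 1·-2 + 1·-1 = -3
  a_4 = 0·-3 + 1·1 + 1·-2 = -1
  a_5 = 0·-1 + 1·-3 + 1·1 = -2
  a_6 = 0·-2 + 1·-1 + 1·-3 = -4
  a_7 = 0·-4 + 1·-2 + 1·-1 = -3
  a_8 = 0·-3 + 1·-4 + 1·-2 = -6
  a_9 = 0·-6 + 1·-3 + 1·-4 = -7
  a_10 = 0·-7 + 1·-6 + 1·-3 = -9
  a_11 = 0·-9 + 1·-7 + 1·-6 = -13

0,1,1 ; -13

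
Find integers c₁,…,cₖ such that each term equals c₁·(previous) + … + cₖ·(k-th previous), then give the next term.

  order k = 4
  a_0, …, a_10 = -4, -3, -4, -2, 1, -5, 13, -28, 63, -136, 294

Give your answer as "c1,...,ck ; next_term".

-2,1,1,-1 ; -633

  a_4 = -2·-2 + 1·-4 + 1·-3 + -1·-4 = 1
  a_5 = -2·1 + 1·-2 + 1·-4 + -1·-3 = -5
  a_6 = -2·-5 + 1·1 + 1·-2 + -1·-4 = 13
  a_7 = -2·13 + 1·-5 + 1·1 + -1·-2 = -28
  a_8 = -2·-28 + 1·13 + 1·-5 + -1·1 = 63
  a_9 = -2·63 + 1·-28 + 1·13 + -1·-5 = -136
  a_10 = -2·-136 + 1·63 + 1·-28 + -1·13 = 294
  a_11 = -2·294 + 1·-136 + 1·63 + -1·-28 = -633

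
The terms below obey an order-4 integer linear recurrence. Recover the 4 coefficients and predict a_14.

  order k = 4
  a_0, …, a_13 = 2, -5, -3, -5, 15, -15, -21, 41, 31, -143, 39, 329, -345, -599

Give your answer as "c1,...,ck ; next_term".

-1,-2,0,2 ; 1367

  a_4 = -1·-5 + -2·-3 + 0·-5 + 2·2 = 15
  a_5 = -1·15 + -2·-5 + 0·-3 + 2·-5 = -15
  a_6 = -1·-15 + -2·15 + 0·-5 + 2·-3 = -21
  a_7 = -1·-21 + -2·-15 + 0·15 + 2·-5 = 41
  a_8 = -1·41 + -2·-21 + 0·-15 + 2·15 = 31
  a_9 = -1·31 + -2·41 + 0·-21 + 2·-15 = -143
  a_10 = -1·-143 + -2·31 + 0·41 + 2·-21 = 39
  a_11 = -1·39 + -2·-143 + 0·31 + 2·41 = 329
  a_12 = -1·329 + -2·39 + 0·-143 + 2·31 = -345
  a_13 = -1·-345 + -2·329 + 0·39 + 2·-143 = -599
  a_14 = -1·-599 + -2·-345 + 0·329 + 2·39 = 1367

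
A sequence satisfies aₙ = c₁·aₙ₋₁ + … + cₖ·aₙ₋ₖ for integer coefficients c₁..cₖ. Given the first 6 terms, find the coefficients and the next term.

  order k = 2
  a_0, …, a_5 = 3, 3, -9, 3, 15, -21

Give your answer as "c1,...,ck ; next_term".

  a_2 = -1·3 + -2·3 = -9
  a_3 = -1·-9 + -2·3 = 3
  a_4 = -1·3 + -2·-9 = 15
  a_5 = -1·15 + -2·3 = -21
  a_6 = -1·-21 + -2·15 = -9

-1,-2 ; -9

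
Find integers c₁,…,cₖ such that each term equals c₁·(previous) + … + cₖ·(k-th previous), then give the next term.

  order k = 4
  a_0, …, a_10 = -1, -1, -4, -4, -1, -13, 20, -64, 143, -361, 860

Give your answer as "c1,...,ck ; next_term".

-2,2,2,-1 ; -2092

  a_4 = -2·-4 + 2·-4 + 2·-1 + -1·-1 = -1
  a_5 = -2·-1 + 2·-4 + 2·-4 + -1·-1 = -13
  a_6 = -2·-13 + 2·-1 + 2·-4 + -1·-4 = 20
  a_7 = -2·20 + 2·-13 + 2·-1 + -1·-4 = -64
  a_8 = -2·-64 + 2·20 + 2·-13 + -1·-1 = 143
  a_9 = -2·143 + 2·-64 + 2·20 + -1·-13 = -361
  a_10 = -2·-361 + 2·143 + 2·-64 + -1·20 = 860
  a_11 = -2·860 + 2·-361 + 2·143 + -1·-64 = -2092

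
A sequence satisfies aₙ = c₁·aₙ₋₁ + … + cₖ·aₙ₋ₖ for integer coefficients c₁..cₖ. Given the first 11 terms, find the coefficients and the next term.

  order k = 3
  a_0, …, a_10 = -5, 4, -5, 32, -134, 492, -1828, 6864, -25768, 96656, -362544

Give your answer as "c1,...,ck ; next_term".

-4,-2,-4 ; 1359936

  a_3 = -4·-5 + -2·4 + -4·-5 = 32
  a_4 = -4·32 + -2·-5 + -4·4 = -134
  a_5 = -4·-134 + -2·32 + -4·-5 = 492
  a_6 = -4·492 + -2·-134 + -4·32 = -1828
  a_7 = -4·-1828 + -2·492 + -4·-134 = 6864
  a_8 = -4·6864 + -2·-1828 + -4·492 = -25768
  a_9 = -4·-25768 + -2·6864 + -4·-1828 = 96656
  a_10 = -4·96656 + -2·-25768 + -4·6864 = -362544
  a_11 = -4·-362544 + -2·96656 + -4·-25768 = 1359936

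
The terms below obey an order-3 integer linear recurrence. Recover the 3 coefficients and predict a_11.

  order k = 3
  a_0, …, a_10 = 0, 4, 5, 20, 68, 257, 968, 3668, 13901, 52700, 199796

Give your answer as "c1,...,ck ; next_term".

4,0,-3 ; 757481

  a_3 = 4·5 + 0·4 + -3·0 = 20
  a_4 = 4·20 + 0·5 + -3·4 = 68
  a_5 = 4·68 + 0·20 + -3·5 = 257
  a_6 = 4·257 + 0·68 + -3·20 = 968
  a_7 = 4·968 + 0·257 + -3·68 = 3668
  a_8 = 4·3668 + 0·968 + -3·257 = 13901
  a_9 = 4·13901 + 0·3668 + -3·968 = 52700
  a_10 = 4·52700 + 0·13901 + -3·3668 = 199796
  a_11 = 4·199796 + 0·52700 + -3·13901 = 757481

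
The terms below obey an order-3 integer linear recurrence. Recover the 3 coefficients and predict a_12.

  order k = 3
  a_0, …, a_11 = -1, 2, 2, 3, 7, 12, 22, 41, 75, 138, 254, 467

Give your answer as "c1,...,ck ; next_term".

  a_3 = 1·2 + 1·2 + 1·-1 = 3
  a_4 = 1·3 + 1·2 + 1·2 = 7
  a_5 = 1·7 + 1·3 + 1·2 = 12
  a_6 = 1·12 + 1·7 + 1·3 = 22
  a_7 = 1·22 + 1·12 + 1·7 = 41
  a_8 = 1·41 + 1·22 + 1·12 = 75
  a_9 = 1·75 + 1·41 + 1·22 = 138
  a_10 = 1·138 + 1·75 + 1·41 = 254
  a_11 = 1·254 + 1·138 + 1·75 = 467
  a_12 = 1·467 + 1·254 + 1·138 = 859

1,1,1 ; 859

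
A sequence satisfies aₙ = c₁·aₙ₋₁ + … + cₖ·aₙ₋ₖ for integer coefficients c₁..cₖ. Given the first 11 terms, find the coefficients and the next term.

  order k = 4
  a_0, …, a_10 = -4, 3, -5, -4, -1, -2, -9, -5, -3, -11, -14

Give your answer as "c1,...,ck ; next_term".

0,0,1,1 ; -8

  a_4 = 0·-4 + 0·-5 + 1·3 + 1·-4 = -1
  a_5 = 0·-1 + 0·-4 + 1·-5 + 1·3 = -2
  a_6 = 0·-2 + 0·-1 + 1·-4 + 1·-5 = -9
  a_7 = 0·-9 + 0·-2 + 1·-1 + 1·-4 = -5
  a_8 = 0·-5 + 0·-9 + 1·-2 + 1·-1 = -3
  a_9 = 0·-3 + 0·-5 + 1·-9 + 1·-2 = -11
  a_10 = 0·-11 + 0·-3 + 1·-5 + 1·-9 = -14
  a_11 = 0·-14 + 0·-11 + 1·-3 + 1·-5 = -8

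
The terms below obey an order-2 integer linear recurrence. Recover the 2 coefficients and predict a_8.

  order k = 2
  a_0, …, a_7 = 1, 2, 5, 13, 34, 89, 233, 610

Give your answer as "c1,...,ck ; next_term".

  a_2 = 3·2 + -1·1 = 5
  a_3 = 3·5 + -1·2 = 13
  a_4 = 3·13 + -1·5 = 34
  a_5 = 3·34 + -1·13 = 89
  a_6 = 3·89 + -1·34 = 233
  a_7 = 3·233 + -1·89 = 610
  a_8 = 3·610 + -1·233 = 1597

3,-1 ; 1597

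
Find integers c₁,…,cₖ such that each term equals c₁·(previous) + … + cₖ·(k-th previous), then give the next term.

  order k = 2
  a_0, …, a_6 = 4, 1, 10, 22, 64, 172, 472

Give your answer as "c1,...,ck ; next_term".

  a_2 = 2·1 + 2·4 = 10
  a_3 = 2·10 + 2·1 = 22
  a_4 = 2·22 + 2·10 = 64
  a_5 = 2·64 + 2·22 = 172
  a_6 = 2·172 + 2·64 = 472
  a_7 = 2·472 + 2·172 = 1288

2,2 ; 1288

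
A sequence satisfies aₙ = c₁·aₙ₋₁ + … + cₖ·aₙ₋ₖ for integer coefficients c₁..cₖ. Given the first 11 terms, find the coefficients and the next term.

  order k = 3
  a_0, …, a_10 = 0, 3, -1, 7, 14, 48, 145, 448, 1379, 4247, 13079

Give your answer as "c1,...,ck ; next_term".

  a_3 = 2·-1 + 3·3 + 1·0 = 7
  a_4 = 2·7 + 3·-1 + 1·3 = 14
  a_5 = 2·14 + 3·7 + 1·-1 = 48
  a_6 = 2·48 + 3·14 + 1·7 = 145
  a_7 = 2·145 + 3·48 + 1·14 = 448
  a_8 = 2·448 + 3·145 + 1·48 = 1379
  a_9 = 2·1379 + 3·448 + 1·145 = 4247
  a_10 = 2·4247 + 3·1379 + 1·448 = 13079
  a_11 = 2·13079 + 3·4247 + 1·1379 = 40278

2,3,1 ; 40278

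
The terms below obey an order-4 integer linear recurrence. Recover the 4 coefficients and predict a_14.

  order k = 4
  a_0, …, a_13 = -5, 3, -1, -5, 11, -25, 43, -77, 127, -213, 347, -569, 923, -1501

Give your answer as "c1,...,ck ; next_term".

  a_4 = -1·-5 + 2·-1 + 1·3 + -1·-5 = 11
  a_5 = -1·11 + 2·-5 + 1·-1 + -1·3 = -25
  a_6 = -1·-25 + 2·11 + 1·-5 + -1·-1 = 43
  a_7 = -1·43 + 2·-25 + 1·11 + -1·-5 = -77
  a_8 = -1·-77 + 2·43 + 1·-25 + -1·11 = 127
  a_9 = -1·127 + 2·-77 + 1·43 + -1·-25 = -213
  a_10 = -1·-213 + 2·127 + 1·-77 + -1·43 = 347
  a_11 = -1·347 + 2·-213 + 1·127 + -1·-77 = -569
  a_12 = -1·-569 + 2·347 + 1·-213 + -1·127 = 923
  a_13 = -1·923 + 2·-569 + 1·347 + -1·-213 = -1501
  a_14 = -1·-1501 + 2·923 + 1·-569 + -1·347 = 2431

-1,2,1,-1 ; 2431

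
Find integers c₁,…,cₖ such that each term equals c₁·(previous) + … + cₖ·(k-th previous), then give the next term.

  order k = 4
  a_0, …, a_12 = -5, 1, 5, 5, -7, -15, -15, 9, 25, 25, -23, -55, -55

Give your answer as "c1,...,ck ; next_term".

1,0,-2,2 ; 41

  a_4 = 1·5 + 0·5 + -2·1 + 2·-5 = -7
  a_5 = 1·-7 + 0·5 + -2·5 + 2·1 = -15
  a_6 = 1·-15 + 0·-7 + -2·5 + 2·5 = -15
  a_7 = 1·-15 + 0·-15 + -2·-7 + 2·5 = 9
  a_8 = 1·9 + 0·-15 + -2·-15 + 2·-7 = 25
  a_9 = 1·25 + 0·9 + -2·-15 + 2·-15 = 25
  a_10 = 1·25 + 0·25 + -2·9 + 2·-15 = -23
  a_11 = 1·-23 + 0·25 + -2·25 + 2·9 = -55
  a_12 = 1·-55 + 0·-23 + -2·25 + 2·25 = -55
  a_13 = 1·-55 + 0·-55 + -2·-23 + 2·25 = 41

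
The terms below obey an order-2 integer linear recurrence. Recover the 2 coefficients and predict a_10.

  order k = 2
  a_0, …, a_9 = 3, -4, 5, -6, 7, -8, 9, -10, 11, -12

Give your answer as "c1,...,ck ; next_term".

-2,-1 ; 13

  a_2 = -2·-4 + -1·3 = 5
  a_3 = -2·5 + -1·-4 = -6
  a_4 = -2·-6 + -1·5 = 7
  a_5 = -2·7 + -1·-6 = -8
  a_6 = -2·-8 + -1·7 = 9
  a_7 = -2·9 + -1·-8 = -10
  a_8 = -2·-10 + -1·9 = 11
  a_9 = -2·11 + -1·-10 = -12
  a_10 = -2·-12 + -1·11 = 13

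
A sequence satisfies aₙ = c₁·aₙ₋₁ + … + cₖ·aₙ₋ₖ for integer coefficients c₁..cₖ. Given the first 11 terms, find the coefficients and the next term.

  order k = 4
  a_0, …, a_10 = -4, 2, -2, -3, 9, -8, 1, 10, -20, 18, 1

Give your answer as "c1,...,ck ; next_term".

-1,-1,0,-1 ; -29

  a_4 = -1·-3 + -1·-2 + 0·2 + -1·-4 = 9
  a_5 = -1·9 + -1·-3 + 0·-2 + -1·2 = -8
  a_6 = -1·-8 + -1·9 + 0·-3 + -1·-2 = 1
  a_7 = -1·1 + -1·-8 + 0·9 + -1·-3 = 10
  a_8 = -1·10 + -1·1 + 0·-8 + -1·9 = -20
  a_9 = -1·-20 + -1·10 + 0·1 + -1·-8 = 18
  a_10 = -1·18 + -1·-20 + 0·10 + -1·1 = 1
  a_11 = -1·1 + -1·18 + 0·-20 + -1·10 = -29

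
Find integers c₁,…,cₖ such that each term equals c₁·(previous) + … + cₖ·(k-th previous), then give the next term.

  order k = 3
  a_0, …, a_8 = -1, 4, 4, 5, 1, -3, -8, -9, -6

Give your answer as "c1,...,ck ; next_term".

  a_3 = 1·4 + 0·4 + -1·-1 = 5
  a_4 = 1·5 + 0·4 + -1·4 = 1
  a_5 = 1·1 + 0·5 + -1·4 = -3
  a_6 = 1·-3 + 0·1 + -1·5 = -8
  a_7 = 1·-8 + 0·-3 + -1·1 = -9
  a_8 = 1·-9 + 0·-8 + -1·-3 = -6
  a_9 = 1·-6 + 0·-9 + -1·-8 = 2

1,0,-1 ; 2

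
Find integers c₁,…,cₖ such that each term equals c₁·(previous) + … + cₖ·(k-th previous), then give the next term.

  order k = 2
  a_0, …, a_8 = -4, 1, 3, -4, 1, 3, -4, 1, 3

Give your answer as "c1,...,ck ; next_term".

-1,-1 ; -4

  a_2 = -1·1 + -1·-4 = 3
  a_3 = -1·3 + -1·1 = -4
  a_4 = -1·-4 + -1·3 = 1
  a_5 = -1·1 + -1·-4 = 3
  a_6 = -1·3 + -1·1 = -4
  a_7 = -1·-4 + -1·3 = 1
  a_8 = -1·1 + -1·-4 = 3
  a_9 = -1·3 + -1·1 = -4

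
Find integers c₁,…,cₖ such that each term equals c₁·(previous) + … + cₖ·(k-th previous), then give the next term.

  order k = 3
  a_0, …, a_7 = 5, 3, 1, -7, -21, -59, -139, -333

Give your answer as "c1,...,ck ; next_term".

  a_3 = 2·1 + 2·3 + -3·5 = -7
  a_4 = 2·-7 + 2·1 + -3·3 = -21
  a_5 = 2·-21 + 2·-7 + -3·1 = -59
  a_6 = 2·-59 + 2·-21 + -3·-7 = -139
  a_7 = 2·-139 + 2·-59 + -3·-21 = -333
  a_8 = 2·-333 + 2·-139 + -3·-59 = -767

2,2,-3 ; -767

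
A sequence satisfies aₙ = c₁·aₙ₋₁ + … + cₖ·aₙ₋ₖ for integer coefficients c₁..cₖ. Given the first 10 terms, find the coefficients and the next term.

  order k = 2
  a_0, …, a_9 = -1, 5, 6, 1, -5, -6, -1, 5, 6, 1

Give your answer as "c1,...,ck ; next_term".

  a_2 = 1·5 + -1·-1 = 6
  a_3 = 1·6 + -1·5 = 1
  a_4 = 1·1 + -1·6 = -5
  a_5 = 1·-5 + -1·1 = -6
  a_6 = 1·-6 + -1·-5 = -1
  a_7 = 1·-1 + -1·-6 = 5
  a_8 = 1·5 + -1·-1 = 6
  a_9 = 1·6 + -1·5 = 1
  a_10 = 1·1 + -1·6 = -5

1,-1 ; -5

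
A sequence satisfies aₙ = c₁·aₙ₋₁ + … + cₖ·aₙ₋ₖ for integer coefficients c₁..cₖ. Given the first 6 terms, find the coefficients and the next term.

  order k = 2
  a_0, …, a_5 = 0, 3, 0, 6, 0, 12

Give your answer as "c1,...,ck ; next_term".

  a_2 = 0·3 + 2·0 = 0
  a_3 = 0·0 + 2·3 = 6
  a_4 = 0·6 + 2·0 = 0
  a_5 = 0·0 + 2·6 = 12
  a_6 = 0·12 + 2·0 = 0

0,2 ; 0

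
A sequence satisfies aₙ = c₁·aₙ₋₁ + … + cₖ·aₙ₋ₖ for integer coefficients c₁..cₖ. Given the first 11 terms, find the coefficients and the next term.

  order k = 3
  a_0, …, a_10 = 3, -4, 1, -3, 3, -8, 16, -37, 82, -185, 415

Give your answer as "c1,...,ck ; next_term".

  a_3 = -2·1 + 1·-4 + 1·3 = -3
  a_4 = -2·-3 + 1·1 + 1·-4 = 3
  a_5 = -2·3 + 1·-3 + 1·1 = -8
  a_6 = -2·-8 + 1·3 + 1·-3 = 16
  a_7 = -2·16 + 1·-8 + 1·3 = -37
  a_8 = -2·-37 + 1·16 + 1·-8 = 82
  a_9 = -2·82 + 1·-37 + 1·16 = -185
  a_10 = -2·-185 + 1·82 + 1·-37 = 415
  a_11 = -2·415 + 1·-185 + 1·82 = -933

-2,1,1 ; -933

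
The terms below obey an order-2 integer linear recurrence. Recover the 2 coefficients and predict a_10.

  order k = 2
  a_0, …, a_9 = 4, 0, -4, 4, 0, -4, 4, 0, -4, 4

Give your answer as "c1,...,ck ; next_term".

-1,-1 ; 0

  a_2 = -1·0 + -1·4 = -4
  a_3 = -1·-4 + -1·0 = 4
  a_4 = -1·4 + -1·-4 = 0
  a_5 = -1·0 + -1·4 = -4
  a_6 = -1·-4 + -1·0 = 4
  a_7 = -1·4 + -1·-4 = 0
  a_8 = -1·0 + -1·4 = -4
  a_9 = -1·-4 + -1·0 = 4
  a_10 = -1·4 + -1·-4 = 0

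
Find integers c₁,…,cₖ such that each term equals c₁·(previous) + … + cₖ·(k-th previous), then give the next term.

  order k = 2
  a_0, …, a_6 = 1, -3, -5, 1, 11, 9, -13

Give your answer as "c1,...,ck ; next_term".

1,-2 ; -31

  a_2 = 1·-3 + -2·1 = -5
  a_3 = 1·-5 + -2·-3 = 1
  a_4 = 1·1 + -2·-5 = 11
  a_5 = 1·11 + -2·1 = 9
  a_6 = 1·9 + -2·11 = -13
  a_7 = 1·-13 + -2·9 = -31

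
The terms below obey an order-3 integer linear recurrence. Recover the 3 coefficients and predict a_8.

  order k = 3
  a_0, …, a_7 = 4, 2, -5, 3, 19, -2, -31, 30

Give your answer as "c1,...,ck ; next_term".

1,-2,3 ; 86

  a_3 = 1·-5 + -2·2 + 3·4 = 3
  a_4 = 1·3 + -2·-5 + 3·2 = 19
  a_5 = 1·19 + -2·3 + 3·-5 = -2
  a_6 = 1·-2 + -2·19 + 3·3 = -31
  a_7 = 1·-31 + -2·-2 + 3·19 = 30
  a_8 = 1·30 + -2·-31 + 3·-2 = 86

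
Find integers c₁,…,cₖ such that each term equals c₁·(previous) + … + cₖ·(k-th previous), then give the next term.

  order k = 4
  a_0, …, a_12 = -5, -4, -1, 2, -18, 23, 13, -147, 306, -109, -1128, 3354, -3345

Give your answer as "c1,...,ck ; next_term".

  a_4 = -2·2 + -3·-1 + 3·-4 + 1·-5 = -18
  a_5 = -2·-18 + -3·2 + 3·-1 + 1·-4 = 23
  a_6 = -2·23 + -3·-18 + 3·2 + 1·-1 = 13
  a_7 = -2·13 + -3·23 + 3·-18 + 1·2 = -147
  a_8 = -2·-147 + -3·13 + 3·23 + 1·-18 = 306
  a_9 = -2·306 + -3·-147 + 3·13 + 1·23 = -109
  a_10 = -2·-109 + -3·306 + 3·-147 + 1·13 = -1128
  a_11 = -2·-1128 + -3·-109 + 3·306 + 1·-147 = 3354
  a_12 = -2·3354 + -3·-1128 + 3·-109 + 1·306 = -3345
  a_13 = -2·-3345 + -3·3354 + 3·-1128 + 1·-109 = -6865

-2,-3,3,1 ; -6865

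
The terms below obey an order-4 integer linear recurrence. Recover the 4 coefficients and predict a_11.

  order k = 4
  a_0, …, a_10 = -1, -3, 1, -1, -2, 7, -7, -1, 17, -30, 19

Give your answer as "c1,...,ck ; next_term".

  a_4 = -1·-1 + -1·1 + 1·-3 + -1·-1 = -2
  a_5 = -1·-2 + -1·-1 + 1·1 + -1·-3 = 7
  a_6 = -1·7 + -1·-2 + 1·-1 + -1·1 = -7
  a_7 = -1·-7 + -1·7 + 1·-2 + -1·-1 = -1
  a_8 = -1·-1 + -1·-7 + 1·7 + -1·-2 = 17
  a_9 = -1·17 + -1·-1 + 1·-7 + -1·7 = -30
  a_10 = -1·-30 + -1·17 + 1·-1 + -1·-7 = 19
  a_11 = -1·19 + -1·-30 + 1·17 + -1·-1 = 29

-1,-1,1,-1 ; 29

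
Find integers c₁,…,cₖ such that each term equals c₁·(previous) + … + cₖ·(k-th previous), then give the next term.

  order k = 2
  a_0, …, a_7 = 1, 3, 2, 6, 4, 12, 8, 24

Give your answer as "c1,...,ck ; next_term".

  a_2 = 0·3 + 2·1 = 2
  a_3 = 0·2 + 2·3 = 6
  a_4 = 0·6 + 2·2 = 4
  a_5 = 0·4 + 2·6 = 12
  a_6 = 0·12 + 2·4 = 8
  a_7 = 0·8 + 2·12 = 24
  a_8 = 0·24 + 2·8 = 16

0,2 ; 16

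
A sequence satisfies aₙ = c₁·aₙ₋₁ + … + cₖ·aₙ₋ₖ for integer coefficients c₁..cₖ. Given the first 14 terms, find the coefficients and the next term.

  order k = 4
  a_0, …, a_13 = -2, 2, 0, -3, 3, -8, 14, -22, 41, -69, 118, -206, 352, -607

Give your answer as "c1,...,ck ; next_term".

-1,1,-1,-1 ; 1047

  a_4 = -1·-3 + 1·0 + -1·2 + -1·-2 = 3
  a_5 = -1·3 + 1·-3 + -1·0 + -1·2 = -8
  a_6 = -1·-8 + 1·3 + -1·-3 + -1·0 = 14
  a_7 = -1·14 + 1·-8 + -1·3 + -1·-3 = -22
  a_8 = -1·-22 + 1·14 + -1·-8 + -1·3 = 41
  a_9 = -1·41 + 1·-22 + -1·14 + -1·-8 = -69
  a_10 = -1·-69 + 1·41 + -1·-22 + -1·14 = 118
  a_11 = -1·118 + 1·-69 + -1·41 + -1·-22 = -206
  a_12 = -1·-206 + 1·118 + -1·-69 + -1·41 = 352
  a_13 = -1·352 + 1·-206 + -1·118 + -1·-69 = -607
  a_14 = -1·-607 + 1·352 + -1·-206 + -1·118 = 1047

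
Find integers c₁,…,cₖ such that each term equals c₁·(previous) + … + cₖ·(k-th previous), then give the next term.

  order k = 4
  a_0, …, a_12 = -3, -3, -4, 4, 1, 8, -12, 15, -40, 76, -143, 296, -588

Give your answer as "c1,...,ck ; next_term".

  a_4 = -2·4 + 0·-4 + -1·-3 + -2·-3 = 1
  a_5 = -2·1 + 0·4 + -1·-4 + -2·-3 = 8
  a_6 = -2·8 + 0·1 + -1·4 + -2·-4 = -12
  a_7 = -2·-12 + 0·8 + -1·1 + -2·4 = 15
  a_8 = -2·15 + 0·-12 + -1·8 + -2·1 = -40
  a_9 = -2·-40 + 0·15 + -1·-12 + -2·8 = 76
  a_10 = -2·76 + 0·-40 + -1·15 + -2·-12 = -143
  a_11 = -2·-143 + 0·76 + -1·-40 + -2·15 = 296
  a_12 = -2·296 + 0·-143 + -1·76 + -2·-40 = -588
  a_13 = -2·-588 + 0·296 + -1·-143 + -2·76 = 1167

-2,0,-1,-2 ; 1167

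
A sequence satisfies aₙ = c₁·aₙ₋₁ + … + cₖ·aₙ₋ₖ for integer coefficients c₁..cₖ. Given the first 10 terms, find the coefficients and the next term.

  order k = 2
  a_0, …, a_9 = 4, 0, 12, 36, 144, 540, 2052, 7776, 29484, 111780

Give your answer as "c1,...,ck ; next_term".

  a_2 = 3·0 + 3·4 = 12
  a_3 = 3·12 + 3·0 = 36
  a_4 = 3·36 + 3·12 = 144
  a_5 = 3·144 + 3·36 = 540
  a_6 = 3·540 + 3·144 = 2052
  a_7 = 3·2052 + 3·540 = 7776
  a_8 = 3·7776 + 3·2052 = 29484
  a_9 = 3·29484 + 3·7776 = 111780
  a_10 = 3·111780 + 3·29484 = 423792

3,3 ; 423792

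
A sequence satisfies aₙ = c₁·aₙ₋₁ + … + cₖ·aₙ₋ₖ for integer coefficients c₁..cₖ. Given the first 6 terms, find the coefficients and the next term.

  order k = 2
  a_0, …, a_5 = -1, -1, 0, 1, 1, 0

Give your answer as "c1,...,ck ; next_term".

1,-1 ; -1

  a_2 = 1·-1 + -1·-1 = 0
  a_3 = 1·0 + -1·-1 = 1
  a_4 = 1·1 + -1·0 = 1
  a_5 = 1·1 + -1·1 = 0
  a_6 = 1·0 + -1·1 = -1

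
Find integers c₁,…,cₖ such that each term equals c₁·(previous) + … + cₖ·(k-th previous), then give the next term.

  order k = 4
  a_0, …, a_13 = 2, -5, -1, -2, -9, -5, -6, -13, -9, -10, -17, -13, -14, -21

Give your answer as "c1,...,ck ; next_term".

1,0,1,-1 ; -17

  a_4 = 1·-2 + 0·-1 + 1·-5 + -1·2 = -9
  a_5 = 1·-9 + 0·-2 + 1·-1 + -1·-5 = -5
  a_6 = 1·-5 + 0·-9 + 1·-2 + -1·-1 = -6
  a_7 = 1·-6 + 0·-5 + 1·-9 + -1·-2 = -13
  a_8 = 1·-13 + 0·-6 + 1·-5 + -1·-9 = -9
  a_9 = 1·-9 + 0·-13 + 1·-6 + -1·-5 = -10
  a_10 = 1·-10 + 0·-9 + 1·-13 + -1·-6 = -17
  a_11 = 1·-17 + 0·-10 + 1·-9 + -1·-13 = -13
  a_12 = 1·-13 + 0·-17 + 1·-10 + -1·-9 = -14
  a_13 = 1·-14 + 0·-13 + 1·-17 + -1·-10 = -21
  a_14 = 1·-21 + 0·-14 + 1·-13 + -1·-17 = -17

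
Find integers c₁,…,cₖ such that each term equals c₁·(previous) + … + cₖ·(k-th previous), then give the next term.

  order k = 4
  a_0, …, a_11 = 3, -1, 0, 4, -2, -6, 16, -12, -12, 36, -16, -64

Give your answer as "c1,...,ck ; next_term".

  a_4 = -2·4 + -2·0 + 0·-1 + 2·3 = -2
  a_5 = -2·-2 + -2·4 + 0·0 + 2·-1 = -6
  a_6 = -2·-6 + -2·-2 + 0·4 + 2·0 = 16
  a_7 = -2·16 + -2·-6 + 0·-2 + 2·4 = -12
  a_8 = -2·-12 + -2·16 + 0·-6 + 2·-2 = -12
  a_9 = -2·-12 + -2·-12 + 0·16 + 2·-6 = 36
  a_10 = -2·36 + -2·-12 + 0·-12 + 2·16 = -16
  a_11 = -2·-16 + -2·36 + 0·-12 + 2·-12 = -64
  a_12 = -2·-64 + -2·-16 + 0·36 + 2·-12 = 136

-2,-2,0,2 ; 136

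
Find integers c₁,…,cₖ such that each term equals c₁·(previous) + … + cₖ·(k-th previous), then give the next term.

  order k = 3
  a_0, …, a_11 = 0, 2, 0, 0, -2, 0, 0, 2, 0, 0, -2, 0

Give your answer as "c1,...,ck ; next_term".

  a_3 = 0·0 + 0·2 + -1·0 = 0
  a_4 = 0·0 + 0·0 + -1·2 = -2
  a_5 = 0·-2 + 0·0 + -1·0 = 0
  a_6 = 0·0 + 0·-2 + -1·0 = 0
  a_7 = 0·0 + 0·0 + -1·-2 = 2
  a_8 = 0·2 + 0·0 + -1·0 = 0
  a_9 = 0·0 + 0·2 + -1·0 = 0
  a_10 = 0·0 + 0·0 + -1·2 = -2
  a_11 = 0·-2 + 0·0 + -1·0 = 0
  a_12 = 0·0 + 0·-2 + -1·0 = 0

0,0,-1 ; 0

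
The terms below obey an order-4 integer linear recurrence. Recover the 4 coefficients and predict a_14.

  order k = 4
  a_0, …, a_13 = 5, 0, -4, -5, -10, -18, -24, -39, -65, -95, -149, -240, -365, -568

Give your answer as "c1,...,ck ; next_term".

  a_4 = 1·-5 + 0·-4 + 2·0 + -1·5 = -10
  a_5 = 1·-10 + 0·-5 + 2·-4 + -1·0 = -18
  a_6 = 1·-18 + 0·-10 + 2·-5 + -1·-4 = -24
  a_7 = 1·-24 + 0·-18 + 2·-10 + -1·-5 = -39
  a_8 = 1·-39 + 0·-24 + 2·-18 + -1·-10 = -65
  a_9 = 1·-65 + 0·-39 + 2·-24 + -1·-18 = -95
  a_10 = 1·-95 + 0·-65 + 2·-39 + -1·-24 = -149
  a_11 = 1·-149 + 0·-95 + 2·-65 + -1·-39 = -240
  a_12 = 1·-240 + 0·-149 + 2·-95 + -1·-65 = -365
  a_13 = 1·-365 + 0·-240 + 2·-149 + -1·-95 = -568
  a_14 = 1·-568 + 0·-365 + 2·-240 + -1·-149 = -899

1,0,2,-1 ; -899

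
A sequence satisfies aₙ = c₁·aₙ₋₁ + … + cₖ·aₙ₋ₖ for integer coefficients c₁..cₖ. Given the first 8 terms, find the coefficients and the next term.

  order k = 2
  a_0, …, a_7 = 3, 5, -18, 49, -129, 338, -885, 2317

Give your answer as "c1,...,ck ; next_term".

-3,-1 ; -6066

  a_2 = -3·5 + -1·3 = -18
  a_3 = -3·-18 + -1·5 = 49
  a_4 = -3·49 + -1·-18 = -129
  a_5 = -3·-129 + -1·49 = 338
  a_6 = -3·338 + -1·-129 = -885
  a_7 = -3·-885 + -1·338 = 2317
  a_8 = -3·2317 + -1·-885 = -6066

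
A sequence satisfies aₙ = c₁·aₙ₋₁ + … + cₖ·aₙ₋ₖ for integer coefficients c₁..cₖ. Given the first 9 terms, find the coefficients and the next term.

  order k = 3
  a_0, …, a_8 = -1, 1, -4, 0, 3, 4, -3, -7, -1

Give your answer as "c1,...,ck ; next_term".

  a_3 = 0·-4 + -1·1 + -1·-1 = 0
  a_4 = 0·0 + -1·-4 + -1·1 = 3
  a_5 = 0·3 + -1·0 + -1·-4 = 4
  a_6 = 0·4 + -1·3 + -1·0 = -3
  a_7 = 0·-3 + -1·4 + -1·3 = -7
  a_8 = 0·-7 + -1·-3 + -1·4 = -1
  a_9 = 0·-1 + -1·-7 + -1·-3 = 10

0,-1,-1 ; 10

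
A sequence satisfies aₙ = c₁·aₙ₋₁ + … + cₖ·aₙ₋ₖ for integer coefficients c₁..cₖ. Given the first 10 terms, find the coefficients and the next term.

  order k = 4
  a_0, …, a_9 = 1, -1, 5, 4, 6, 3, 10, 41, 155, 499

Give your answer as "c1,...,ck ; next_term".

  a_4 = 4·4 + -3·5 + -1·-1 + 4·1 = 6
  a_5 = 4·6 + -3·4 + -1·5 + 4·-1 = 3
  a_6 = 4·3 + -3·6 + -1·4 + 4·5 = 10
  a_7 = 4·10 + -3·3 + -1·6 + 4·4 = 41
  a_8 = 4·41 + -3·10 + -1·3 + 4·6 = 155
  a_9 = 4·155 + -3·41 + -1·10 + 4·3 = 499
  a_10 = 4·499 + -3·155 + -1·41 + 4·10 = 1530

4,-3,-1,4 ; 1530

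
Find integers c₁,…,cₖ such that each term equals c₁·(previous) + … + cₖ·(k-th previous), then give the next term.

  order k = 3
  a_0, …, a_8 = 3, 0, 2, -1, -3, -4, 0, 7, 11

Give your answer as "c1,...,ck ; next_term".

  a_3 = 1·2 + -1·0 + -1·3 = -1
  a_4 = 1·-1 + -1·2 + -1·0 = -3
  a_5 = 1·-3 + -1·-1 + -1·2 = -4
  a_6 = 1·-4 + -1·-3 + -1·-1 = 0
  a_7 = 1·0 + -1·-4 + -1·-3 = 7
  a_8 = 1·7 + -1·0 + -1·-4 = 11
  a_9 = 1·11 + -1·7 + -1·0 = 4

1,-1,-1 ; 4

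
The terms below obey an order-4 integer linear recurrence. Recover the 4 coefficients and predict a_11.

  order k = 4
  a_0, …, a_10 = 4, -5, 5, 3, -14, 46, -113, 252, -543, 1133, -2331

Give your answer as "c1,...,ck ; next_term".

-2,1,1,-2 ; 4748

  a_4 = -2·3 + 1·5 + 1·-5 + -2·4 = -14
  a_5 = -2·-14 + 1·3 + 1·5 + -2·-5 = 46
  a_6 = -2·46 + 1·-14 + 1·3 + -2·5 = -113
  a_7 = -2·-113 + 1·46 + 1·-14 + -2·3 = 252
  a_8 = -2·252 + 1·-113 + 1·46 + -2·-14 = -543
  a_9 = -2·-543 + 1·252 + 1·-113 + -2·46 = 1133
  a_10 = -2·1133 + 1·-543 + 1·252 + -2·-113 = -2331
  a_11 = -2·-2331 + 1·1133 + 1·-543 + -2·252 = 4748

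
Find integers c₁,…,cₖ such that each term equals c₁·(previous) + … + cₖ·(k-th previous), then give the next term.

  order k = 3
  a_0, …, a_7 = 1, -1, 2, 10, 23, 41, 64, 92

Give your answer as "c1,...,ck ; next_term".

  a_3 = 3·2 + -3·-1 + 1·1 = 10
  a_4 = 3·10 + -3·2 + 1·-1 = 23
  a_5 = 3·23 + -3·10 + 1·2 = 41
  a_6 = 3·41 + -3·23 + 1·10 = 64
  a_7 = 3·64 + -3·41 + 1·23 = 92
  a_8 = 3·92 + -3·64 + 1·41 = 125

3,-3,1 ; 125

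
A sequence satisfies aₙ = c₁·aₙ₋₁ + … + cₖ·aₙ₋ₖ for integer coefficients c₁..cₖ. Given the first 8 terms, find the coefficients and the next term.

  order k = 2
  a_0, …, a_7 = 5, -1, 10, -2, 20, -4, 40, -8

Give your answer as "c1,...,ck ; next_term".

0,2 ; 80

  a_2 = 0·-1 + 2·5 = 10
  a_3 = 0·10 + 2·-1 = -2
  a_4 = 0·-2 + 2·10 = 20
  a_5 = 0·20 + 2·-2 = -4
  a_6 = 0·-4 + 2·20 = 40
  a_7 = 0·40 + 2·-4 = -8
  a_8 = 0·-8 + 2·40 = 80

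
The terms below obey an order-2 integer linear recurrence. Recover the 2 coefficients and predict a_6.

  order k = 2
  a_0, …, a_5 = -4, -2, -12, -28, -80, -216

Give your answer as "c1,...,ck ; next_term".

2,2 ; -592

  a_2 = 2·-2 + 2·-4 = -12
  a_3 = 2·-12 + 2·-2 = -28
  a_4 = 2·-28 + 2·-12 = -80
  a_5 = 2·-80 + 2·-28 = -216
  a_6 = 2·-216 + 2·-80 = -592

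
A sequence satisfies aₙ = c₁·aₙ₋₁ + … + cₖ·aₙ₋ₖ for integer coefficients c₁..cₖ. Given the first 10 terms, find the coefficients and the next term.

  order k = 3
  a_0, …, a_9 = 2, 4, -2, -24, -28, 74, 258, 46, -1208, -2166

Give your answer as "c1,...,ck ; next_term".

1,-4,-3 ; 2528

  a_3 = 1·-2 + -4·4 + -3·2 = -24
  a_4 = 1·-24 + -4·-2 + -3·4 = -28
  a_5 = 1·-28 + -4·-24 + -3·-2 = 74
  a_6 = 1·74 + -4·-28 + -3·-24 = 258
  a_7 = 1·258 + -4·74 + -3·-28 = 46
  a_8 = 1·46 + -4·258 + -3·74 = -1208
  a_9 = 1·-1208 + -4·46 + -3·258 = -2166
  a_10 = 1·-2166 + -4·-1208 + -3·46 = 2528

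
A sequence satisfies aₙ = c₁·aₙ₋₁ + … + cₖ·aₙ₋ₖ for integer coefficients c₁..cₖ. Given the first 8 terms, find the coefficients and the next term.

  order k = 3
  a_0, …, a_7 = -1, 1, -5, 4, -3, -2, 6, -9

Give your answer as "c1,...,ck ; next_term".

  a_3 = -1·-5 + 0·1 + 1·-1 = 4
  a_4 = -1·4 + 0·-5 + 1·1 = -3
  a_5 = -1·-3 + 0·4 + 1·-5 = -2
  a_6 = -1·-2 + 0·-3 + 1·4 = 6
  a_7 = -1·6 + 0·-2 + 1·-3 = -9
  a_8 = -1·-9 + 0·6 + 1·-2 = 7

-1,0,1 ; 7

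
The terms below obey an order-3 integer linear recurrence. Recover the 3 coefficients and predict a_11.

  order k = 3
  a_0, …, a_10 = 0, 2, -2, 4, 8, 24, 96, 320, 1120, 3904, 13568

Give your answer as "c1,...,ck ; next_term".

  a_3 = 2·-2 + 4·2 + 4·0 = 4
  a_4 = 2·4 + 4·-2 + 4·2 = 8
  a_5 = 2·8 + 4·4 + 4·-2 = 24
  a_6 = 2·24 + 4·8 + 4·4 = 96
  a_7 = 2·96 + 4·24 + 4·8 = 320
  a_8 = 2·320 + 4·96 + 4·24 = 1120
  a_9 = 2·1120 + 4·320 + 4·96 = 3904
  a_10 = 2·3904 + 4·1120 + 4·320 = 13568
  a_11 = 2·13568 + 4·3904 + 4·1120 = 47232

2,4,4 ; 47232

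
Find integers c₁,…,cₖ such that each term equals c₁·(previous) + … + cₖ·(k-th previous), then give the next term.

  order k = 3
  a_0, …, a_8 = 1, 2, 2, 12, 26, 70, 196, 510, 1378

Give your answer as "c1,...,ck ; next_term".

1,3,4 ; 3692

  a_3 = 1·2 + 3·2 + 4·1 = 12
  a_4 = 1·12 + 3·2 + 4·2 = 26
  a_5 = 1·26 + 3·12 + 4·2 = 70
  a_6 = 1·70 + 3·26 + 4·12 = 196
  a_7 = 1·196 + 3·70 + 4·26 = 510
  a_8 = 1·510 + 3·196 + 4·70 = 1378
  a_9 = 1·1378 + 3·510 + 4·196 = 3692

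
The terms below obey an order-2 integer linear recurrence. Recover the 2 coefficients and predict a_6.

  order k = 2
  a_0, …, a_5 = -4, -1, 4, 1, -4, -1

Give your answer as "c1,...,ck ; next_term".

  a_2 = 0·-1 + -1·-4 = 4
  a_3 = 0·4 + -1·-1 = 1
  a_4 = 0·1 + -1·4 = -4
  a_5 = 0·-4 + -1·1 = -1
  a_6 = 0·-1 + -1·-4 = 4

0,-1 ; 4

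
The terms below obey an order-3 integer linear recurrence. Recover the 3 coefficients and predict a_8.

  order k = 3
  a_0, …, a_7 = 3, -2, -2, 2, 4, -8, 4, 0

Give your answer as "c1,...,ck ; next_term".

  a_3 = -2·-2 + -2·-2 + -2·3 = 2
  a_4 = -2·2 + -2·-2 + -2·-2 = 4
  a_5 = -2·4 + -2·2 + -2·-2 = -8
  a_6 = -2·-8 + -2·4 + -2·2 = 4
  a_7 = -2·4 + -2·-8 + -2·4 = 0
  a_8 = -2·0 + -2·4 + -2·-8 = 8

-2,-2,-2 ; 8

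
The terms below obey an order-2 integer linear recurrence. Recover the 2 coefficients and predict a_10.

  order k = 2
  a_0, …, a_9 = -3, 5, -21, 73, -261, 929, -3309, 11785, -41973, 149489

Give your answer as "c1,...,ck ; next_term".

  a_2 = -3·5 + 2·-3 = -21
  a_3 = -3·-21 + 2·5 = 73
  a_4 = -3·73 + 2·-21 = -261
  a_5 = -3·-261 + 2·73 = 929
  a_6 = -3·929 + 2·-261 = -3309
  a_7 = -3·-3309 + 2·929 = 11785
  a_8 = -3·11785 + 2·-3309 = -41973
  a_9 = -3·-41973 + 2·11785 = 149489
  a_10 = -3·149489 + 2·-41973 = -532413

-3,2 ; -532413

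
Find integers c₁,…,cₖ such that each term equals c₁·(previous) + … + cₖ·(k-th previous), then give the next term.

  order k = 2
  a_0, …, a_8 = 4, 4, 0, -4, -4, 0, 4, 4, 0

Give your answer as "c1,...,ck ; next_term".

1,-1 ; -4

  a_2 = 1·4 + -1·4 = 0
  a_3 = 1·0 + -1·4 = -4
  a_4 = 1·-4 + -1·0 = -4
  a_5 = 1·-4 + -1·-4 = 0
  a_6 = 1·0 + -1·-4 = 4
  a_7 = 1·4 + -1·0 = 4
  a_8 = 1·4 + -1·4 = 0
  a_9 = 1·0 + -1·4 = -4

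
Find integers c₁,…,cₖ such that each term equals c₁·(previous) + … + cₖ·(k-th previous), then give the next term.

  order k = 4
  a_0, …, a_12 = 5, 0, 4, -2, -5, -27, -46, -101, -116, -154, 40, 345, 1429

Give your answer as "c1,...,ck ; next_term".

1,3,-4,-3 ; 2766

  a_4 = 1·-2 + 3·4 + -4·0 + -3·5 = -5
  a_5 = 1·-5 + 3·-2 + -4·4 + -3·0 = -27
  a_6 = 1·-27 + 3·-5 + -4·-2 + -3·4 = -46
  a_7 = 1·-46 + 3·-27 + -4·-5 + -3·-2 = -101
  a_8 = 1·-101 + 3·-46 + -4·-27 + -3·-5 = -116
  a_9 = 1·-116 + 3·-101 + -4·-46 + -3·-27 = -154
  a_10 = 1·-154 + 3·-116 + -4·-101 + -3·-46 = 40
  a_11 = 1·40 + 3·-154 + -4·-116 + -3·-101 = 345
  a_12 = 1·345 + 3·40 + -4·-154 + -3·-116 = 1429
  a_13 = 1·1429 + 3·345 + -4·40 + -3·-154 = 2766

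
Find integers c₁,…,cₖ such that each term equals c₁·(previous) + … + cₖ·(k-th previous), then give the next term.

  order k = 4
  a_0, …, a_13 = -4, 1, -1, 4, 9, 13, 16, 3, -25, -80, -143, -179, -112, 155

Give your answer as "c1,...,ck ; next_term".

  a_4 = 1·4 + 1·-1 + -2·1 + -2·-4 = 9
  a_5 = 1·9 + 1·4 + -2·-1 + -2·1 = 13
  a_6 = 1·13 + 1·9 + -2·4 + -2·-1 = 16
  a_7 = 1·16 + 1·13 + -2·9 + -2·4 = 3
  a_8 = 1·3 + 1·16 + -2·13 + -2·9 = -25
  a_9 = 1·-25 + 1·3 + -2·16 + -2·13 = -80
  a_10 = 1·-80 + 1·-25 + -2·3 + -2·16 = -143
  a_11 = 1·-143 + 1·-80 + -2·-25 + -2·3 = -179
  a_12 = 1·-179 + 1·-143 + -2·-80 + -2·-25 = -112
  a_13 = 1·-112 + 1·-179 + -2·-143 + -2·-80 = 155
  a_14 = 1·155 + 1·-112 + -2·-179 + -2·-143 = 687

1,1,-2,-2 ; 687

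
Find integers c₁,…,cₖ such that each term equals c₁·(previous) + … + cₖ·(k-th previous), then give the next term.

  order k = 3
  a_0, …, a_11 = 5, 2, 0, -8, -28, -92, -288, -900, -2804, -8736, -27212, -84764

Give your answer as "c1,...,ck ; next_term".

  a_3 = 3·0 + 1·2 + -2·5 = -8
  a_4 = 3·-8 + 1·0 + -2·2 = -28
  a_5 = 3·-28 + 1·-8 + -2·0 = -92
  a_6 = 3·-92 + 1·-28 + -2·-8 = -288
  a_7 = 3·-288 + 1·-92 + -2·-28 = -900
  a_8 = 3·-900 + 1·-288 + -2·-92 = -2804
  a_9 = 3·-2804 + 1·-900 + -2·-288 = -8736
  a_10 = 3·-8736 + 1·-2804 + -2·-900 = -27212
  a_11 = 3·-27212 + 1·-8736 + -2·-2804 = -84764
  a_12 = 3·-84764 + 1·-27212 + -2·-8736 = -264032

3,1,-2 ; -264032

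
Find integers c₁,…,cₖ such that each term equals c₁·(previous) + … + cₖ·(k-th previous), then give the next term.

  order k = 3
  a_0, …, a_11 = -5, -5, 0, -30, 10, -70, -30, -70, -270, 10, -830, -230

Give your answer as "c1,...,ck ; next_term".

-1,2,4 ; -1390

  a_3 = -1·0 + 2·-5 + 4·-5 = -30
  a_4 = -1·-30 + 2·0 + 4·-5 = 10
  a_5 = -1·10 + 2·-30 + 4·0 = -70
  a_6 = -1·-70 + 2·10 + 4·-30 = -30
  a_7 = -1·-30 + 2·-70 + 4·10 = -70
  a_8 = -1·-70 + 2·-30 + 4·-70 = -270
  a_9 = -1·-270 + 2·-70 + 4·-30 = 10
  a_10 = -1·10 + 2·-270 + 4·-70 = -830
  a_11 = -1·-830 + 2·10 + 4·-270 = -230
  a_12 = -1·-230 + 2·-830 + 4·10 = -1390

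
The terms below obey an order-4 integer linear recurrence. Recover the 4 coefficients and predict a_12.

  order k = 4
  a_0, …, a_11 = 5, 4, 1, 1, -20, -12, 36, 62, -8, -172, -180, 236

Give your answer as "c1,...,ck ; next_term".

0,-2,-2,-2 ; 720

  a_4 = 0·1 + -2·1 + -2·4 + -2·5 = -20
  a_5 = 0·-20 + -2·1 + -2·1 + -2·4 = -12
  a_6 = 0·-12 + -2·-20 + -2·1 + -2·1 = 36
  a_7 = 0·36 + -2·-12 + -2·-20 + -2·1 = 62
  a_8 = 0·62 + -2·36 + -2·-12 + -2·-20 = -8
  a_9 = 0·-8 + -2·62 + -2·36 + -2·-12 = -172
  a_10 = 0·-172 + -2·-8 + -2·62 + -2·36 = -180
  a_11 = 0·-180 + -2·-172 + -2·-8 + -2·62 = 236
  a_12 = 0·236 + -2·-180 + -2·-172 + -2·-8 = 720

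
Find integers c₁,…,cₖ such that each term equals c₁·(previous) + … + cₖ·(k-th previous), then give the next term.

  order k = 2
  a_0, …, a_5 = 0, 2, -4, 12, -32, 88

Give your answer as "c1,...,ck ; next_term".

  a_2 = -2·2 + 2·0 = -4
  a_3 = -2·-4 + 2·2 = 12
  a_4 = -2·12 + 2·-4 = -32
  a_5 = -2·-32 + 2·12 = 88
  a_6 = -2·88 + 2·-32 = -240

-2,2 ; -240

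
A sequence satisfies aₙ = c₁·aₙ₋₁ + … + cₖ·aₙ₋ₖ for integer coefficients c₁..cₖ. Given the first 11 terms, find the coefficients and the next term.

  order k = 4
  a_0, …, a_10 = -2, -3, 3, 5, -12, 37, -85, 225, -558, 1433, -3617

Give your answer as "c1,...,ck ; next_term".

-2,2,2,1 ; 9209

  a_4 = -2·5 + 2·3 + 2·-3 + 1·-2 = -12
  a_5 = -2·-12 + 2·5 + 2·3 + 1·-3 = 37
  a_6 = -2·37 + 2·-12 + 2·5 + 1·3 = -85
  a_7 = -2·-85 + 2·37 + 2·-12 + 1·5 = 225
  a_8 = -2·225 + 2·-85 + 2·37 + 1·-12 = -558
  a_9 = -2·-558 + 2·225 + 2·-85 + 1·37 = 1433
  a_10 = -2·1433 + 2·-558 + 2·225 + 1·-85 = -3617
  a_11 = -2·-3617 + 2·1433 + 2·-558 + 1·225 = 9209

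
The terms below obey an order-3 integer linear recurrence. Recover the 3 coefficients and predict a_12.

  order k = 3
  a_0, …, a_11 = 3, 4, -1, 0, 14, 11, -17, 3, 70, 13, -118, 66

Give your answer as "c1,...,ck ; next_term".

  a_3 = 1·-1 + -2·4 + 3·3 = 0
  a_4 = 1·0 + -2·-1 + 3·4 = 14
  a_5 = 1·14 + -2·0 + 3·-1 = 11
  a_6 = 1·11 + -2·14 + 3·0 = -17
  a_7 = 1·-17 + -2·11 + 3·14 = 3
  a_8 = 1·3 + -2·-17 + 3·11 = 70
  a_9 = 1·70 + -2·3 + 3·-17 = 13
  a_10 = 1·13 + -2·70 + 3·3 = -118
  a_11 = 1·-118 + -2·13 + 3·70 = 66
  a_12 = 1·66 + -2·-118 + 3·13 = 341

1,-2,3 ; 341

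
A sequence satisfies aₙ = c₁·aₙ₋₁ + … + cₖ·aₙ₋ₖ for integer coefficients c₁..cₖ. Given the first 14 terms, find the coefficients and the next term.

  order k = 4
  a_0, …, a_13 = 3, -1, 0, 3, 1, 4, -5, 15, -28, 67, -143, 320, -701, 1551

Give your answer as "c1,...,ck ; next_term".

-1,2,-1,1 ; -3416

  a_4 = -1·3 + 2·0 + -1·-1 + 1·3 = 1
  a_5 = -1·1 + 2·3 + -1·0 + 1·-1 = 4
  a_6 = -1·4 + 2·1 + -1·3 + 1·0 = -5
  a_7 = -1·-5 + 2·4 + -1·1 + 1·3 = 15
  a_8 = -1·15 + 2·-5 + -1·4 + 1·1 = -28
  a_9 = -1·-28 + 2·15 + -1·-5 + 1·4 = 67
  a_10 = -1·67 + 2·-28 + -1·15 + 1·-5 = -143
  a_11 = -1·-143 + 2·67 + -1·-28 + 1·15 = 320
  a_12 = -1·320 + 2·-143 + -1·67 + 1·-28 = -701
  a_13 = -1·-701 + 2·320 + -1·-143 + 1·67 = 1551
  a_14 = -1·1551 + 2·-701 + -1·320 + 1·-143 = -3416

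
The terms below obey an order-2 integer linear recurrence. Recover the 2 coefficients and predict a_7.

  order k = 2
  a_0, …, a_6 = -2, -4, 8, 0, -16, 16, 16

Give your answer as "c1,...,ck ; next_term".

-1,-2 ; -48

  a_2 = -1·-4 + -2·-2 = 8
  a_3 = -1·8 + -2·-4 = 0
  a_4 = -1·0 + -2·8 = -16
  a_5 = -1·-16 + -2·0 = 16
  a_6 = -1·16 + -2·-16 = 16
  a_7 = -1·16 + -2·16 = -48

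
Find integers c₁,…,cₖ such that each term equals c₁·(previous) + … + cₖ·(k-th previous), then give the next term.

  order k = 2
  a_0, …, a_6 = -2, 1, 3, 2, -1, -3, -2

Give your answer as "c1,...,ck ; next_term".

  a_2 = 1·1 + -1·-2 = 3
  a_3 = 1·3 + -1·1 = 2
  a_4 = 1·2 + -1·3 = -1
  a_5 = 1·-1 + -1·2 = -3
  a_6 = 1·-3 + -1·-1 = -2
  a_7 = 1·-2 + -1·-3 = 1

1,-1 ; 1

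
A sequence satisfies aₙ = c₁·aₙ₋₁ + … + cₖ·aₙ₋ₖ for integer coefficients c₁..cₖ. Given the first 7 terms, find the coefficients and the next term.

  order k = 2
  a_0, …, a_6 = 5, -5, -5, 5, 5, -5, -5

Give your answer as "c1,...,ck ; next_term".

0,-1 ; 5

  a_2 = 0·-5 + -1·5 = -5
  a_3 = 0·-5 + -1·-5 = 5
  a_4 = 0·5 + -1·-5 = 5
  a_5 = 0·5 + -1·5 = -5
  a_6 = 0·-5 + -1·5 = -5
  a_7 = 0·-5 + -1·-5 = 5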